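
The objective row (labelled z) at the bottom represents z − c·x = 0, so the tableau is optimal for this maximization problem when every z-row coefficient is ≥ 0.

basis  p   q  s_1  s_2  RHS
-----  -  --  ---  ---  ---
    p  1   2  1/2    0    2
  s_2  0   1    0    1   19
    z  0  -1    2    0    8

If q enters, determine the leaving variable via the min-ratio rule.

p

Column q entries and ratios — p: 2/2 = 1; s_2: 19/1 = 19.
Smallest ratio is 1 in the row of p, so p leaves.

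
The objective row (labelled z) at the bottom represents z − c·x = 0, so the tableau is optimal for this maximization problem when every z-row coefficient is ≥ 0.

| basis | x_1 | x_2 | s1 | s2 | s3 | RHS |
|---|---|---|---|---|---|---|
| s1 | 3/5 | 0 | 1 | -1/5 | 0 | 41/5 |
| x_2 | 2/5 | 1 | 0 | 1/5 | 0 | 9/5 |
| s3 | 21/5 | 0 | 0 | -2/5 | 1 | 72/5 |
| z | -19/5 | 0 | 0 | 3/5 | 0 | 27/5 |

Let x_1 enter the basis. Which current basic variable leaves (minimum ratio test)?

s3

Column x_1 entries and ratios — s1: (41/5)/(3/5) = 41/3; x_2: (9/5)/(2/5) = 9/2; s3: (72/5)/(21/5) = 24/7.
Smallest ratio is 24/7 in the row of s3, so s3 leaves.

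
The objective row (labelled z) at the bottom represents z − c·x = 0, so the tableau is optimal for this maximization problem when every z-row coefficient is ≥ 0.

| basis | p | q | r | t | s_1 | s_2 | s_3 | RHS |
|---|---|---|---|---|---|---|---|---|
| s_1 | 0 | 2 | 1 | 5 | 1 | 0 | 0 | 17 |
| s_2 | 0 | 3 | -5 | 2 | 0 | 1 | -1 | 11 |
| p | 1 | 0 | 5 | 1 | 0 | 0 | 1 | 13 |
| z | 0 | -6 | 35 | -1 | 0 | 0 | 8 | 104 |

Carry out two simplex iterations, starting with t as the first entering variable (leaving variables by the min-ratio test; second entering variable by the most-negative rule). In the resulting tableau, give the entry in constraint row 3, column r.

Ratio test on column t — row 1: 17/5 = 17/5; row 2: 11/2 = 11/2; row 3: 13/1 = 13. Minimum is 17/5 at row 1 (s_1 leaves); pivot element 5.
Divide row 1 by 5; eliminate column t from the other rows.
Second iteration: most negative z-row entry is -28/5 in column q, so q enters.
Ratio test on column q — row 1: (17/5)/(2/5) = 17/2; row 2: (21/5)/(11/5) = 21/11; row 3: entry -2/5 ≤ 0. Minimum is 21/11 at row 2 (s_2 leaves); pivot element 11/5.
Divide row 2 by 11/5; eliminate column q from the other rows.
After both pivots, the entry at constraint row 3, column r is 42/11.

42/11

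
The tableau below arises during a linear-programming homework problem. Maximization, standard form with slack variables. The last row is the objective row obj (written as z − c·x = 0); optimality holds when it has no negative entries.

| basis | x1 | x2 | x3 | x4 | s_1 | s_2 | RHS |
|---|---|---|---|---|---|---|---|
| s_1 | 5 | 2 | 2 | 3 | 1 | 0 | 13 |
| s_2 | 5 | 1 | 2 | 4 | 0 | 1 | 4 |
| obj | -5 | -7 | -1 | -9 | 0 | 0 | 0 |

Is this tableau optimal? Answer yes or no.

The obj-row has a negative entry -9 in column x4, so it is not optimal.

no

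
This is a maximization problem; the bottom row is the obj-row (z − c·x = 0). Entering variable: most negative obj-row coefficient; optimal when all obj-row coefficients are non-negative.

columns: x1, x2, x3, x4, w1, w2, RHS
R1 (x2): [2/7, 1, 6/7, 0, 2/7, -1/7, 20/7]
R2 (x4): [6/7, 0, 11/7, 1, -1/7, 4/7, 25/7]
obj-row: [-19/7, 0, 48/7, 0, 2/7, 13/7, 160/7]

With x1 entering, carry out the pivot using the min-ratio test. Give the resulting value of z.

Ratio test on column x1 — row 1: (20/7)/(2/7) = 10; row 2: (25/7)/(6/7) = 25/6. Minimum is 25/6 at row 2 (x4 leaves); pivot element 6/7.
Pivot on row 2; the obj-row RHS becomes 160/7 − (-19/7)·(25/6) = 205/6.

205/6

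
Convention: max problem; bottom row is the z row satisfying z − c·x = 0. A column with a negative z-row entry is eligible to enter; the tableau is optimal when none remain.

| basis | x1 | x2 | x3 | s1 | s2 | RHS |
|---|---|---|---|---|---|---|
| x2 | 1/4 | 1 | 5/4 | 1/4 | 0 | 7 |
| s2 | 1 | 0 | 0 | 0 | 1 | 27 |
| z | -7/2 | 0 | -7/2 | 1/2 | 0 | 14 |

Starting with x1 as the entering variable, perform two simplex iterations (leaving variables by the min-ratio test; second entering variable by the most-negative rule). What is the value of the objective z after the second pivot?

546/5

Ratio test on column x1 — row 1: 7/(1/4) = 28; row 2: 27/1 = 27. Minimum is 27 at row 2 (s2 leaves); pivot element 1.
Pivot on row 2; the z-row RHS becomes 14 − (-7/2)·27 = 217/2.
Next entering variable (most negative z-row entry -7/2): x3.
Ratio test on column x3 — row 1: (1/4)/(5/4) = 1/5; row 2: entry 0 ≤ 0. Minimum is 1/5 at row 1 (x2 leaves); pivot element 5/4.
After the second pivot the z-row RHS is 217/2 − (-7/2)·(1/5) = 546/5.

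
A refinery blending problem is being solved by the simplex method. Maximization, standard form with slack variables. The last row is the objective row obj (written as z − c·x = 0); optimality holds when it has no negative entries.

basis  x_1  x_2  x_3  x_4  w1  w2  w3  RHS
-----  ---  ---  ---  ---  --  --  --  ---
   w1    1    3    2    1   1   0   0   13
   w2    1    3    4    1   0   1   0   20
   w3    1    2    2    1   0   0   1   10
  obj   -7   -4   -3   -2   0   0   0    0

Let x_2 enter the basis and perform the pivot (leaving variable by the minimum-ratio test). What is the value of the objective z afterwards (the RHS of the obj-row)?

52/3

Ratio test on column x_2 — row 1: 13/3 = 13/3; row 2: 20/3 = 20/3; row 3: 10/2 = 5. Minimum is 13/3 at row 1 (w1 leaves); pivot element 3.
Pivot on row 1; the obj-row RHS becomes 0 − (-4)·(13/3) = 52/3.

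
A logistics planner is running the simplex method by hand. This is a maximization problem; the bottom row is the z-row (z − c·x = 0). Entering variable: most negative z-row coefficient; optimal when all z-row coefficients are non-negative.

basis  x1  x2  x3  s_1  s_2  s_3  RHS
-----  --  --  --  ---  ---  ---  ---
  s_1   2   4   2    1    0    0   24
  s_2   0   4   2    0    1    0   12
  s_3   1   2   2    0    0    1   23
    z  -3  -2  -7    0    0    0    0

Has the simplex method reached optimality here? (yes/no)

The z-row has a negative entry -7 in column x3, so it is not optimal.

no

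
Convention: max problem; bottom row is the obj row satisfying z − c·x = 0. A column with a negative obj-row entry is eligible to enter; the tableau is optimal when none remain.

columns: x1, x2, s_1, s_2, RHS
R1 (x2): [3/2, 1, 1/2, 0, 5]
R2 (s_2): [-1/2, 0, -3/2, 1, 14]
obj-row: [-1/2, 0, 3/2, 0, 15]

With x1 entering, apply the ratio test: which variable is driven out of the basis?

Column x1 entries and ratios — x2: 5/(3/2) = 10/3; s_2: -1/2 ≤ 0, skip.
Smallest ratio is 10/3 in the row of x2, so x2 leaves.

x2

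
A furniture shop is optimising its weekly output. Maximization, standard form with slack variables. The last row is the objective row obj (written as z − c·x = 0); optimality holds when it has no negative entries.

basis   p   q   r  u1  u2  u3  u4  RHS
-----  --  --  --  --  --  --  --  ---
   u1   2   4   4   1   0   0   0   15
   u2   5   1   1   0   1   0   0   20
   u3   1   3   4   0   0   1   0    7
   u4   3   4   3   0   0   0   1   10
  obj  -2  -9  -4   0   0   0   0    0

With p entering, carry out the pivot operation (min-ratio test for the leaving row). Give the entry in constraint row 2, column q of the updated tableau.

Ratio test on column p — row 1: 15/2 = 15/2; row 2: 20/5 = 4; row 3: 7/1 = 7; row 4: 10/3 = 10/3. Minimum is 10/3 at row 4 (u4 leaves); pivot element 3.
Divide row 4 by 3; eliminate column p from the other rows.
Row 2 update in column q: 1 − 5·(4/3) = -17/3.

-17/3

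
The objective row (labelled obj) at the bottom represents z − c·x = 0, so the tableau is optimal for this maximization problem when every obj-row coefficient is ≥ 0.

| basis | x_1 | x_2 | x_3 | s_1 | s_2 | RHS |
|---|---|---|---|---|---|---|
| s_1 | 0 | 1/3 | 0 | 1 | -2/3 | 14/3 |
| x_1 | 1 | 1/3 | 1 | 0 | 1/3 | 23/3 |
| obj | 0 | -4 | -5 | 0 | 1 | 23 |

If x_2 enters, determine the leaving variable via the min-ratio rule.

s_1

Column x_2 entries and ratios — s_1: (14/3)/(1/3) = 14; x_1: (23/3)/(1/3) = 23.
Smallest ratio is 14 in the row of s_1, so s_1 leaves.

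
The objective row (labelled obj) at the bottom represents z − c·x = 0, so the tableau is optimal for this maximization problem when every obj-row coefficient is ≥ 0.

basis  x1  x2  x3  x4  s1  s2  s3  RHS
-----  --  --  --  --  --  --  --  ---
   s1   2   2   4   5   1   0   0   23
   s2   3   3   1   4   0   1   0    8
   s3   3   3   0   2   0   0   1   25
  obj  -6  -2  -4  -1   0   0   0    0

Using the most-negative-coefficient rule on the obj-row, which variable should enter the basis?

Negative obj-row entries: x1: -6, x2: -2, x3: -4, x4: -1.
The most negative is -6 in column x1, so x1 enters.

x1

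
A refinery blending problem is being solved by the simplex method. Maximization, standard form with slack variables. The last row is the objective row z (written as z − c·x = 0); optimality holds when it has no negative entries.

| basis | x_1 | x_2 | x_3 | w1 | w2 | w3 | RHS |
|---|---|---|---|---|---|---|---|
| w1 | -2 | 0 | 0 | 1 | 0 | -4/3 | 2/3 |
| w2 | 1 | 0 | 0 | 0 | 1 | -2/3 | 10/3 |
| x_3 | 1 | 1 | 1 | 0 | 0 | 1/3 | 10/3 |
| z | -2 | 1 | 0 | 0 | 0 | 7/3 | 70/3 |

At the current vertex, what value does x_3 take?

x_3 is basic (row 3); its value is the RHS of that row, 10/3.

10/3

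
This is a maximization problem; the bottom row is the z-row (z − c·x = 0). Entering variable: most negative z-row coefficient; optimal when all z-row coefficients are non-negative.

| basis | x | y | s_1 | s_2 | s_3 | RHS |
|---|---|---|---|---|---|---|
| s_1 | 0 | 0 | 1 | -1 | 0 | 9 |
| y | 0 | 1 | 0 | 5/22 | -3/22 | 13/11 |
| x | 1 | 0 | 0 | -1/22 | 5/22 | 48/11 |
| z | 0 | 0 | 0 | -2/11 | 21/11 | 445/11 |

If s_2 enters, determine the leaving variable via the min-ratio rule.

Column s_2 entries and ratios — s_1: -1 ≤ 0, skip; y: (13/11)/(5/22) = 26/5; x: -1/22 ≤ 0, skip.
Smallest ratio is 26/5 in the row of y, so y leaves.

y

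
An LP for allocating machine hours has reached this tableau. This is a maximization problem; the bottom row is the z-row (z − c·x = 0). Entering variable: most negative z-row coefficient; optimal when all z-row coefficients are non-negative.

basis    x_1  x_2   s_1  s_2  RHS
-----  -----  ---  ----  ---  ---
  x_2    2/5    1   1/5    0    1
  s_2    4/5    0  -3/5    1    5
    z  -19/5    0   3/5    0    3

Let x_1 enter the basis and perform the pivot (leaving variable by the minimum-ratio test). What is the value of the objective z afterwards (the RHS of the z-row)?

Ratio test on column x_1 — row 1: 1/(2/5) = 5/2; row 2: 5/(4/5) = 25/4. Minimum is 5/2 at row 1 (x_2 leaves); pivot element 2/5.
Pivot on row 1; the z-row RHS becomes 3 − (-19/5)·(5/2) = 25/2.

25/2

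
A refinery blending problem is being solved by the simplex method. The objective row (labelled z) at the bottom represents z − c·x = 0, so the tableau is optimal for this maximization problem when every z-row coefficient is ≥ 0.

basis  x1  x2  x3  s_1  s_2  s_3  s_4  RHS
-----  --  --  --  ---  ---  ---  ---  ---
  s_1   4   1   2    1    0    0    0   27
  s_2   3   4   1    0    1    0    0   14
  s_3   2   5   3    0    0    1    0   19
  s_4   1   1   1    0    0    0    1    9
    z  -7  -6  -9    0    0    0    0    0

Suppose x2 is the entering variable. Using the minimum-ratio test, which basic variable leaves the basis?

s_2

Column x2 entries and ratios — s_1: 27/1 = 27; s_2: 14/4 = 7/2; s_3: 19/5 = 19/5; s_4: 9/1 = 9.
Smallest ratio is 7/2 in the row of s_2, so s_2 leaves.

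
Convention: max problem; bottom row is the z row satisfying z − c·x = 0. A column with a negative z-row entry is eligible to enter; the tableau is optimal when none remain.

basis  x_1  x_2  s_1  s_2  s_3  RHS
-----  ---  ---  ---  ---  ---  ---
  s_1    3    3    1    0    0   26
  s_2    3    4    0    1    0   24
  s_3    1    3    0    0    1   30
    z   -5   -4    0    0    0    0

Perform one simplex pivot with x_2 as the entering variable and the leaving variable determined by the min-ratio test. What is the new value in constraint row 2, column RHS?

6

Ratio test on column x_2 — row 1: 26/3 = 26/3; row 2: 24/4 = 6; row 3: 30/3 = 10. Minimum is 6 at row 2 (s_2 leaves); pivot element 4.
Divide row 2 by 4; eliminate column x_2 from the other rows.
In the new row 2, the RHS entry is the old entry divided by the pivot: 24/4 = 6.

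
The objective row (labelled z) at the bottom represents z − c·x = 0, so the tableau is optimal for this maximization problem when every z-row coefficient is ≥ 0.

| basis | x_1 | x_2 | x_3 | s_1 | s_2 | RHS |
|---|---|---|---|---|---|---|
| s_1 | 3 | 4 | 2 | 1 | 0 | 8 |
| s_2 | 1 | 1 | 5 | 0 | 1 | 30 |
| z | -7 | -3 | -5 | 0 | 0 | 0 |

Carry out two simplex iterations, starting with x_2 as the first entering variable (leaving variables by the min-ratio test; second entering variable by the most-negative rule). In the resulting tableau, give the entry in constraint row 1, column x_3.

2/3

Ratio test on column x_2 — row 1: 8/4 = 2; row 2: 30/1 = 30. Minimum is 2 at row 1 (s_1 leaves); pivot element 4.
Divide row 1 by 4; eliminate column x_2 from the other rows.
Second iteration: most negative z-row entry is -19/4 in column x_1, so x_1 enters.
Ratio test on column x_1 — row 1: 2/(3/4) = 8/3; row 2: 28/(1/4) = 112. Minimum is 8/3 at row 1 (x_2 leaves); pivot element 3/4.
Divide row 1 by 3/4; eliminate column x_1 from the other rows.
After both pivots, the entry at constraint row 1, column x_3 is 2/3.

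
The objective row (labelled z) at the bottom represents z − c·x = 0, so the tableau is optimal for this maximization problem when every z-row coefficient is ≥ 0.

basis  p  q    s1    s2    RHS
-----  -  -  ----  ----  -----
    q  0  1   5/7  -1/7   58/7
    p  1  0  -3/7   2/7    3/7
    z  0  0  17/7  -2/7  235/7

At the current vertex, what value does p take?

3/7

p is basic (row 2); its value is the RHS of that row, 3/7.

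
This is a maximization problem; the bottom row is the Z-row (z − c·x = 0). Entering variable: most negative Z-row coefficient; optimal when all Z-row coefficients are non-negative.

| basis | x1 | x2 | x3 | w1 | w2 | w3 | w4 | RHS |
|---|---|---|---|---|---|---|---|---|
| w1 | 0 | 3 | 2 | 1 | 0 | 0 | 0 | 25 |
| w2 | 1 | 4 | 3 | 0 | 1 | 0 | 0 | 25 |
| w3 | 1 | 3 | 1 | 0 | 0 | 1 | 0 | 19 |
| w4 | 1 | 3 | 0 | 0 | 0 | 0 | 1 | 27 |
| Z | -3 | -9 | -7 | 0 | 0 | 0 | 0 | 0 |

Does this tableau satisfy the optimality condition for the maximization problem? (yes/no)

The Z-row has a negative entry -9 in column x2, so it is not optimal.

no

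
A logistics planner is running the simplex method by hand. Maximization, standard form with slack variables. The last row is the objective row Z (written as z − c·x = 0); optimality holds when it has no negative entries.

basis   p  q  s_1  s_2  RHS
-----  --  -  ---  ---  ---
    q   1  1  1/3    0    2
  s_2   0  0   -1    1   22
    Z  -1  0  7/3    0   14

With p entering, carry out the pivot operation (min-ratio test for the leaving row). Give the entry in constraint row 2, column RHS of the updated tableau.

Ratio test on column p — row 1: 2/1 = 2; row 2: entry 0 ≤ 0. Minimum is 2 at row 1 (q leaves); pivot element 1.
Divide row 1 by 1; eliminate column p from the other rows.
Row 2 update in column RHS: 22 − 0·2 = 22.

22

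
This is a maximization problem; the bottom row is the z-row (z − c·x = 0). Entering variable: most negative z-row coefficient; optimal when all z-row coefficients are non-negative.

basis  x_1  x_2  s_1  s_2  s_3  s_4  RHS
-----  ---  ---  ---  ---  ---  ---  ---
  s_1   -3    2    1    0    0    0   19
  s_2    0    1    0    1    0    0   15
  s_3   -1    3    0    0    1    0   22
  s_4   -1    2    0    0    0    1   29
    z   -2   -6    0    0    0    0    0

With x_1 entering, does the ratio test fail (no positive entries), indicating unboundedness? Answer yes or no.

yes

Every constraint-row entry in column x_1 is ≤ 0, so increasing x_1 is unbounded.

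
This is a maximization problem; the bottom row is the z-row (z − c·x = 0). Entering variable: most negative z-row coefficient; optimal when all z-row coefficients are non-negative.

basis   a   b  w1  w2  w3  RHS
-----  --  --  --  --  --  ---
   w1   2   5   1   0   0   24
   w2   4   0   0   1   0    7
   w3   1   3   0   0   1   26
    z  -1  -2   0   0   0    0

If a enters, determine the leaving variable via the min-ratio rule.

Column a entries and ratios — w1: 24/2 = 12; w2: 7/4 = 7/4; w3: 26/1 = 26.
Smallest ratio is 7/4 in the row of w2, so w2 leaves.

w2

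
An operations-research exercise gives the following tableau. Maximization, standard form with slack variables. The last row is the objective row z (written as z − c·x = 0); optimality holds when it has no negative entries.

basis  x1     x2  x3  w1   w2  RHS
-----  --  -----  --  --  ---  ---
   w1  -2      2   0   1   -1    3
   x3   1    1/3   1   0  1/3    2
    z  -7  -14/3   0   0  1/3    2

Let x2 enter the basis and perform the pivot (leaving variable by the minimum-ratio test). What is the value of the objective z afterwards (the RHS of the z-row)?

Ratio test on column x2 — row 1: 3/2 = 3/2; row 2: 2/(1/3) = 6. Minimum is 3/2 at row 1 (w1 leaves); pivot element 2.
Pivot on row 1; the z-row RHS becomes 2 − (-14/3)·(3/2) = 9.

9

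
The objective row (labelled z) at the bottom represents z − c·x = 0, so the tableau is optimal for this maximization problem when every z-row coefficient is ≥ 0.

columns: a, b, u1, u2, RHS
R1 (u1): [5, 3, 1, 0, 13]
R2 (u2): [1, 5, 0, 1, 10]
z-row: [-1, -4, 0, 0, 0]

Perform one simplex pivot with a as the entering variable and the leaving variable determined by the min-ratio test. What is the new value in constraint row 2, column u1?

Ratio test on column a — row 1: 13/5 = 13/5; row 2: 10/1 = 10. Minimum is 13/5 at row 1 (u1 leaves); pivot element 5.
Divide row 1 by 5; eliminate column a from the other rows.
Row 2 update in column u1: 0 − 1·(1/5) = -1/5.

-1/5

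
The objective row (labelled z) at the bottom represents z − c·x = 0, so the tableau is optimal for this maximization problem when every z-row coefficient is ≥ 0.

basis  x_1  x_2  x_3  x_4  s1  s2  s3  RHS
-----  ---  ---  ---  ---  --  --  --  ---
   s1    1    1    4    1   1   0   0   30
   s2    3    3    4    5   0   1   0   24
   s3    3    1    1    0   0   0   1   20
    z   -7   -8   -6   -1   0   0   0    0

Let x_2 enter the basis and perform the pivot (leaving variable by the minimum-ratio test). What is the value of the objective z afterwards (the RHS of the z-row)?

64

Ratio test on column x_2 — row 1: 30/1 = 30; row 2: 24/3 = 8; row 3: 20/1 = 20. Minimum is 8 at row 2 (s2 leaves); pivot element 3.
Pivot on row 2; the z-row RHS becomes 0 − (-8)·8 = 64.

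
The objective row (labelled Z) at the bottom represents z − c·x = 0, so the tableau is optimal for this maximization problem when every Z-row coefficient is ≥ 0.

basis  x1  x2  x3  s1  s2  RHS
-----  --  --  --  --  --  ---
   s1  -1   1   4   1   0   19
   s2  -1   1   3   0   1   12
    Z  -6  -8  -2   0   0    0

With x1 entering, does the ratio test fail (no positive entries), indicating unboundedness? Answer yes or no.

Every constraint-row entry in column x1 is ≤ 0, so increasing x1 is unbounded.

yes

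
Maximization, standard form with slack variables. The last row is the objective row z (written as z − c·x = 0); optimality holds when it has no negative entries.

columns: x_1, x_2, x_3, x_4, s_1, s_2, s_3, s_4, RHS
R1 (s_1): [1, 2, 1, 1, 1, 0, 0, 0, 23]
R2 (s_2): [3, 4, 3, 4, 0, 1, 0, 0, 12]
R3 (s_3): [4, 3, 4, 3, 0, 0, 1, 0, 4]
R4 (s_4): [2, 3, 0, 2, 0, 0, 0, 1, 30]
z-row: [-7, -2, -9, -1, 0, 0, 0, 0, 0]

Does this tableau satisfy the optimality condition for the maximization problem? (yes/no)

The z-row has a negative entry -9 in column x_3, so it is not optimal.

no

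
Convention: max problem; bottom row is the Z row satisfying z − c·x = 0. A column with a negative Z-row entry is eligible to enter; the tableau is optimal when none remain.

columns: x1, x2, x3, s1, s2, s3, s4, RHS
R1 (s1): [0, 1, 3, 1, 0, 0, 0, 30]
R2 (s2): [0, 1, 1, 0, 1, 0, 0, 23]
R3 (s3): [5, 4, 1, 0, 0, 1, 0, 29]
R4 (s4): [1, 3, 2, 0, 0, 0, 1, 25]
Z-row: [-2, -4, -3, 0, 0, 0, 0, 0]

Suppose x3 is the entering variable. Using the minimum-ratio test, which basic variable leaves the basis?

Column x3 entries and ratios — s1: 30/3 = 10; s2: 23/1 = 23; s3: 29/1 = 29; s4: 25/2 = 25/2.
Smallest ratio is 10 in the row of s1, so s1 leaves.

s1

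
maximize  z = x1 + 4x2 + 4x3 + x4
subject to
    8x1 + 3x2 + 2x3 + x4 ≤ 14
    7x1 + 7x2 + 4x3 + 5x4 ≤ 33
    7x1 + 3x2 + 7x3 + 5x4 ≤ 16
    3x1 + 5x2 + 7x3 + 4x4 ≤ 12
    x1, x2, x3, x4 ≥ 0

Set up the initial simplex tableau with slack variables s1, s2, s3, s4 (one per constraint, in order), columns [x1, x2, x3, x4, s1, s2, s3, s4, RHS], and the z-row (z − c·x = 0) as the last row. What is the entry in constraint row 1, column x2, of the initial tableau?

Constraint 1 has coefficient 3 on x2.

3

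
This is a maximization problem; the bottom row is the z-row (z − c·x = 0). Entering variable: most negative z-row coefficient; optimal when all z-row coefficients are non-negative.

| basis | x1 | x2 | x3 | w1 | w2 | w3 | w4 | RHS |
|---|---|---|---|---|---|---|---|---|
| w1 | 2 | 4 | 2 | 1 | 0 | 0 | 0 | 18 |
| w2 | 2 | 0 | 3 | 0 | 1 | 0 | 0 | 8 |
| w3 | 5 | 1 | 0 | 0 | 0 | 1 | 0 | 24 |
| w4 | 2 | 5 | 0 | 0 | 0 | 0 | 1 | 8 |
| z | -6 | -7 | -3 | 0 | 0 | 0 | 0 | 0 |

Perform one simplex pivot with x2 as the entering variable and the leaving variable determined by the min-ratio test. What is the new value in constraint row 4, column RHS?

8/5

Ratio test on column x2 — row 1: 18/4 = 9/2; row 2: entry 0 ≤ 0; row 3: 24/1 = 24; row 4: 8/5 = 8/5. Minimum is 8/5 at row 4 (w4 leaves); pivot element 5.
Divide row 4 by 5; eliminate column x2 from the other rows.
In the new row 4, the RHS entry is the old entry divided by the pivot: 8/5 = 8/5.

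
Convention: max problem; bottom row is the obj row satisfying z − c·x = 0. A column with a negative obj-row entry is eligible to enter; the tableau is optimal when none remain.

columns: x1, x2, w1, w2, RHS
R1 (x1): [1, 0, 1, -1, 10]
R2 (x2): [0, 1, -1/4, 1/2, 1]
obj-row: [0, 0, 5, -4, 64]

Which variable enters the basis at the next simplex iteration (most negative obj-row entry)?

w2

Negative obj-row entries: w2: -4.
The most negative is -4 in column w2, so w2 enters.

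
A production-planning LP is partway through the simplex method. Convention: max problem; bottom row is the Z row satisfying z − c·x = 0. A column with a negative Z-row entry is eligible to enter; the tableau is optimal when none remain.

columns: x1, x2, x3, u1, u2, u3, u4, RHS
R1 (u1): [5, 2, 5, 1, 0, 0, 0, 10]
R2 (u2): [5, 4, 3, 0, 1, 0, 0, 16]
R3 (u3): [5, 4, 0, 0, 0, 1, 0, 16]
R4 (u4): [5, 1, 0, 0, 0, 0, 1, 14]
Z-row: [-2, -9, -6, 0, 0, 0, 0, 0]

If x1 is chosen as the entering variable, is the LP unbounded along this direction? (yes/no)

Column x1 has positive entries in row(s) 1, 2, 3, 4, so the ratio test bounds it — not unbounded.

no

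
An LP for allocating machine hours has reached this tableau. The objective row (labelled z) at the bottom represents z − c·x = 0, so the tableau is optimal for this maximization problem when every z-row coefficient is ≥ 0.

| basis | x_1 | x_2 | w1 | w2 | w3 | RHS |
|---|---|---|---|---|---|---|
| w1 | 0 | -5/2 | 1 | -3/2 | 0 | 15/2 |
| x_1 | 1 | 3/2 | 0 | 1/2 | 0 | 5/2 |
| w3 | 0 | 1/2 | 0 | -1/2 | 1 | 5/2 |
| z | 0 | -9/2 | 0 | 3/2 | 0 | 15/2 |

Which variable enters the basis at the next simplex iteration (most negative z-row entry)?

x_2

Negative z-row entries: x_2: -9/2.
The most negative is -9/2 in column x_2, so x_2 enters.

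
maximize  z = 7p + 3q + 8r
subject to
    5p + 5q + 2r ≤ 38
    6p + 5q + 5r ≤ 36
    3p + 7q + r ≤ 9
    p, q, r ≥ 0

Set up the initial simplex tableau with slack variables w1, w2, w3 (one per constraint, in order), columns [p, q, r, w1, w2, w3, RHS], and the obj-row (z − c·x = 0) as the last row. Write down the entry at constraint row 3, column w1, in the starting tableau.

0

Slack w1 belongs to constraint 1; its column is the unit vector e_1, so the entry in row 3 is 0.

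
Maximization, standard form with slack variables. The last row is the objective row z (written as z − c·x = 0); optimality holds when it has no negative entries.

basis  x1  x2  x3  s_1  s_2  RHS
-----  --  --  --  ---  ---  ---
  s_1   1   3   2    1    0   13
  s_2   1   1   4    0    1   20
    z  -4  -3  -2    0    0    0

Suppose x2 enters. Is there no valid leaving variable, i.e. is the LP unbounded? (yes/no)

no

Column x2 has positive entries in row(s) 1, 2, so the ratio test bounds it — not unbounded.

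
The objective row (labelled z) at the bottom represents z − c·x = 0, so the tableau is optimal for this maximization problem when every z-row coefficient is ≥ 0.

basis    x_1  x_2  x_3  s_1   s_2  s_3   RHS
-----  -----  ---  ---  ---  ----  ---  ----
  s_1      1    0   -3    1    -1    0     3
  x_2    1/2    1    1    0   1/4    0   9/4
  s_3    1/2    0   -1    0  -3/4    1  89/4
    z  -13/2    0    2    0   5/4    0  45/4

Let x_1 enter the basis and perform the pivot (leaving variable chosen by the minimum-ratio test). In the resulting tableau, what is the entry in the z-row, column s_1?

13/2

Ratio test on column x_1 — row 1: 3/1 = 3; row 2: (9/4)/(1/2) = 9/2; row 3: (89/4)/(1/2) = 89/2. Minimum is 3 at row 1 (s_1 leaves); pivot element 1.
Divide row 1 by 1; eliminate column x_1 from the other rows.
z-row update in column s_1: 0 − (-13/2)·1 = 13/2.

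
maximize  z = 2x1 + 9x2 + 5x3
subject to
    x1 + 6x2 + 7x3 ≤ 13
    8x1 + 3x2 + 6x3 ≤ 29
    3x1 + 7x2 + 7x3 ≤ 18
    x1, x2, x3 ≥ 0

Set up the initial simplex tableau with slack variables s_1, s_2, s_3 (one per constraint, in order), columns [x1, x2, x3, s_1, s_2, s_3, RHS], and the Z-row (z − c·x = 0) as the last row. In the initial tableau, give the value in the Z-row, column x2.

-9

The Z-row carries the negated objective coefficients: the x2 entry is -9.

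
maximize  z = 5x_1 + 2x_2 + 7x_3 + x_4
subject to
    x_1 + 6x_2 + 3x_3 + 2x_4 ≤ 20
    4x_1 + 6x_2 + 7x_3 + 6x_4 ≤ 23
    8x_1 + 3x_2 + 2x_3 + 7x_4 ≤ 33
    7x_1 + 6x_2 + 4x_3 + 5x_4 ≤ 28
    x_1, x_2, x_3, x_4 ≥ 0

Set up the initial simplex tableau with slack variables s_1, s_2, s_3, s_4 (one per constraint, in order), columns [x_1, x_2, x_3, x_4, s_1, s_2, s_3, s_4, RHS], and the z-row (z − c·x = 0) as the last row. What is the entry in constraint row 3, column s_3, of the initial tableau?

1

Slack s_3 belongs to constraint 3; its column is the unit vector e_3, so the entry in row 3 is 1.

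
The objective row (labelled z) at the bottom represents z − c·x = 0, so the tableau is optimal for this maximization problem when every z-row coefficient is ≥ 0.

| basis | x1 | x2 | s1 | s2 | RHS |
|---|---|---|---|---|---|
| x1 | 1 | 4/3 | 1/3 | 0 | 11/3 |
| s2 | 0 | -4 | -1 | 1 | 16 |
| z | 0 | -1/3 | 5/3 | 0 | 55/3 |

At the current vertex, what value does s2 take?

s2 is basic (row 2); its value is the RHS of that row, 16.

16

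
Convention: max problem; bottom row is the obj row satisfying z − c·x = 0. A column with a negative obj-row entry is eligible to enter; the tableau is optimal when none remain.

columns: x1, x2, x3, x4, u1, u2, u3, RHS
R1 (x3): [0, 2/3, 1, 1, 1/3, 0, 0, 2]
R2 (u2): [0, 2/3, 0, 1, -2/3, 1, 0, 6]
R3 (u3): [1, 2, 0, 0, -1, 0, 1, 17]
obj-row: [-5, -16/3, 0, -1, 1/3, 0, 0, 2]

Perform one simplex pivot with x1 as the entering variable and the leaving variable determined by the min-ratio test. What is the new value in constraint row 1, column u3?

Ratio test on column x1 — row 1: entry 0 ≤ 0; row 2: entry 0 ≤ 0; row 3: 17/1 = 17. Minimum is 17 at row 3 (u3 leaves); pivot element 1.
Divide row 3 by 1; eliminate column x1 from the other rows.
Row 1 update in column u3: 0 − 0·1 = 0.

0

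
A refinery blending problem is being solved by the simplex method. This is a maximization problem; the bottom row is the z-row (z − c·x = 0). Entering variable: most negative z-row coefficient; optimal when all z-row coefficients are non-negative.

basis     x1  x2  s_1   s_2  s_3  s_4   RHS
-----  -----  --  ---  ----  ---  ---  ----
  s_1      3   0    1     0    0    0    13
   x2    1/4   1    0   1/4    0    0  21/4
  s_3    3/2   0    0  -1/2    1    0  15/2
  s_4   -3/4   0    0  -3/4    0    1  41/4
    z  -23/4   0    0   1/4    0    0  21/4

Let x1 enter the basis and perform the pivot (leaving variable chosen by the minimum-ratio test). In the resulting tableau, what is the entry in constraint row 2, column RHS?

25/6

Ratio test on column x1 — row 1: 13/3 = 13/3; row 2: (21/4)/(1/4) = 21; row 3: (15/2)/(3/2) = 5; row 4: entry -3/4 ≤ 0. Minimum is 13/3 at row 1 (s_1 leaves); pivot element 3.
Divide row 1 by 3; eliminate column x1 from the other rows.
Row 2 update in column RHS: 21/4 − (1/4)·(13/3) = 25/6.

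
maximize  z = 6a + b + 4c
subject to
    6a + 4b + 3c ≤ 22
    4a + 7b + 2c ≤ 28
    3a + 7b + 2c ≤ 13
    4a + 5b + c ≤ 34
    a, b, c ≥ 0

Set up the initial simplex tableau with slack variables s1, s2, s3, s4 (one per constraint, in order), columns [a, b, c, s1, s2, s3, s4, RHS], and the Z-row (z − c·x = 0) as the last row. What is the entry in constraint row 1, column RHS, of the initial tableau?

The RHS of constraint 1 is b_1 = 22.

22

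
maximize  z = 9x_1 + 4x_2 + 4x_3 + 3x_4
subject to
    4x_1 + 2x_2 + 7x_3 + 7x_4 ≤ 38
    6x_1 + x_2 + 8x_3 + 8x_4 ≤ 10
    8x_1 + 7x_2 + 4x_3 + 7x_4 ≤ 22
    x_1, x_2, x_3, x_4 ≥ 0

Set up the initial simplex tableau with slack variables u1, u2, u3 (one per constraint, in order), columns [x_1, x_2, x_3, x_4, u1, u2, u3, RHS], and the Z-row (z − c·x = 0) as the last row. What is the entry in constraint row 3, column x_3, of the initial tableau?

4

Constraint 3 has coefficient 4 on x_3.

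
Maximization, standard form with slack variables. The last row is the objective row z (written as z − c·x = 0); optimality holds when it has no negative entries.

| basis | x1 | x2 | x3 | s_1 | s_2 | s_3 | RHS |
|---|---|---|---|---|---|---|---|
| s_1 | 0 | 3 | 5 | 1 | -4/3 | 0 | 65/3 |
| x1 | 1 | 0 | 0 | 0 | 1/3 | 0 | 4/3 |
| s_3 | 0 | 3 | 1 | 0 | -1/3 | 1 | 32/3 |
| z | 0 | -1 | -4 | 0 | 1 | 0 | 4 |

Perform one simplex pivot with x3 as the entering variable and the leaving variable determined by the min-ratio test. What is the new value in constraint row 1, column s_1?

Ratio test on column x3 — row 1: (65/3)/5 = 13/3; row 2: entry 0 ≤ 0; row 3: (32/3)/1 = 32/3. Minimum is 13/3 at row 1 (s_1 leaves); pivot element 5.
Divide row 1 by 5; eliminate column x3 from the other rows.
In the new row 1, the s_1 entry is the old entry divided by the pivot: 1/5 = 1/5.

1/5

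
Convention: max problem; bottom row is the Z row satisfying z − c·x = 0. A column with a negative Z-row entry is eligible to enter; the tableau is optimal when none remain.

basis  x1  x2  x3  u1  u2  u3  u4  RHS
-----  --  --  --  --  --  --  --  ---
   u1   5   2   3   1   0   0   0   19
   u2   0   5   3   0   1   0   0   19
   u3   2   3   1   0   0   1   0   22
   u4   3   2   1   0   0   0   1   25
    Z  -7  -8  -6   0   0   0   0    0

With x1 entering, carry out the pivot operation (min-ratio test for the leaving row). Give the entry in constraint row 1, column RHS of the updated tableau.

Ratio test on column x1 — row 1: 19/5 = 19/5; row 2: entry 0 ≤ 0; row 3: 22/2 = 11; row 4: 25/3 = 25/3. Minimum is 19/5 at row 1 (u1 leaves); pivot element 5.
Divide row 1 by 5; eliminate column x1 from the other rows.
In the new row 1, the RHS entry is the old entry divided by the pivot: 19/5 = 19/5.

19/5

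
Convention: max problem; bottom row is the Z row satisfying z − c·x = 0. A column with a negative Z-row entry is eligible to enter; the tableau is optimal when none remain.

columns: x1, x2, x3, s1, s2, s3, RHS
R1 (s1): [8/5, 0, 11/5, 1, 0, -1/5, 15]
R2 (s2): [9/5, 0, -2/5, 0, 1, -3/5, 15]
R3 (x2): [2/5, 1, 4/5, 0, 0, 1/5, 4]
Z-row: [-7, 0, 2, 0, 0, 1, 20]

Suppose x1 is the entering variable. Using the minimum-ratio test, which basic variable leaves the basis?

s2

Column x1 entries and ratios — s1: 15/(8/5) = 75/8; s2: 15/(9/5) = 25/3; x2: 4/(2/5) = 10.
Smallest ratio is 25/3 in the row of s2, so s2 leaves.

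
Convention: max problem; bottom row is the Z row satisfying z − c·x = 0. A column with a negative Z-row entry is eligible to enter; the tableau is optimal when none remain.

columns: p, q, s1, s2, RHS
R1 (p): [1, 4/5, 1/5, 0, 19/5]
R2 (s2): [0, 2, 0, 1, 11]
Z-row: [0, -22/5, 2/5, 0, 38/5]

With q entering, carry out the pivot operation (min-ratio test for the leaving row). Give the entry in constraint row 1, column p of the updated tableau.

Ratio test on column q — row 1: (19/5)/(4/5) = 19/4; row 2: 11/2 = 11/2. Minimum is 19/4 at row 1 (p leaves); pivot element 4/5.
Divide row 1 by 4/5; eliminate column q from the other rows.
In the new row 1, the p entry is the old entry divided by the pivot: 1/(4/5) = 5/4.

5/4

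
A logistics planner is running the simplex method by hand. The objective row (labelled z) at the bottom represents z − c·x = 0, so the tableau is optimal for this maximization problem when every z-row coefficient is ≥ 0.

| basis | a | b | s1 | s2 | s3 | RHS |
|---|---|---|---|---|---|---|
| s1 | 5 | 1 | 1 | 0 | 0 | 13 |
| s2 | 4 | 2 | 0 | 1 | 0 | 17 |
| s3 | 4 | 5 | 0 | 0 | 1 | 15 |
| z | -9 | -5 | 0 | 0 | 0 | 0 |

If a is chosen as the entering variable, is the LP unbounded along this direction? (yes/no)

Column a has positive entries in row(s) 1, 2, 3, so the ratio test bounds it — not unbounded.

no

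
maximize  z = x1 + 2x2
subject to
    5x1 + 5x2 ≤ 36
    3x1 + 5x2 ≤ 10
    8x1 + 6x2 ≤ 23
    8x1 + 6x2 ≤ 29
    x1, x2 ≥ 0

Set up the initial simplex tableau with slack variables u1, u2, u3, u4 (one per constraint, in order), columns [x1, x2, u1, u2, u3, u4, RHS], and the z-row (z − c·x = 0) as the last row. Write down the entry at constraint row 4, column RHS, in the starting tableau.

29

The RHS of constraint 4 is b_4 = 29.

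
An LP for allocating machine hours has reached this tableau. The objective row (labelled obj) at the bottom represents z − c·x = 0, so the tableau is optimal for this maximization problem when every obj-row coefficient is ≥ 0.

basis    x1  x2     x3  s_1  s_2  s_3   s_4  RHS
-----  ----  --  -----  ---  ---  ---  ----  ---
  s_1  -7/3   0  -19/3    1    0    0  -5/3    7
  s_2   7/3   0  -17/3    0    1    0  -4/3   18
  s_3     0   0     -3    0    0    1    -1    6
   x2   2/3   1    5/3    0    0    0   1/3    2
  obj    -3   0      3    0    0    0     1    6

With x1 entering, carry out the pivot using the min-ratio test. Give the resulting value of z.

15

Ratio test on column x1 — row 1: entry -7/3 ≤ 0; row 2: 18/(7/3) = 54/7; row 3: entry 0 ≤ 0; row 4: 2/(2/3) = 3. Minimum is 3 at row 4 (x2 leaves); pivot element 2/3.
Pivot on row 4; the obj-row RHS becomes 6 − (-3)·3 = 15.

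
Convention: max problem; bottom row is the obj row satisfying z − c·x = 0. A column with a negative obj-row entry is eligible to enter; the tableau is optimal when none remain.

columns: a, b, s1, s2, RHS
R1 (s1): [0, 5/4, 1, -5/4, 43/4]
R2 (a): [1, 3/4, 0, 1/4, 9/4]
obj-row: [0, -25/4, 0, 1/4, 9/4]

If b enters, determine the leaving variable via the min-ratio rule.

a

Column b entries and ratios — s1: (43/4)/(5/4) = 43/5; a: (9/4)/(3/4) = 3.
Smallest ratio is 3 in the row of a, so a leaves.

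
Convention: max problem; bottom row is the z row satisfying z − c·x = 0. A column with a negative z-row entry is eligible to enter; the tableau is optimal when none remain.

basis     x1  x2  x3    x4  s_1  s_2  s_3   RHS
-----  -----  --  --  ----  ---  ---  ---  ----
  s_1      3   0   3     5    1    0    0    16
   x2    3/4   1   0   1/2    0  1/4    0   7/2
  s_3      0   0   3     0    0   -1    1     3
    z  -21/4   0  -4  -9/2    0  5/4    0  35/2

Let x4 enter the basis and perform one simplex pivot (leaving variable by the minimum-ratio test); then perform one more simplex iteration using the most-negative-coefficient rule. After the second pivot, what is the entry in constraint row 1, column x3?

1

Ratio test on column x4 — row 1: 16/5 = 16/5; row 2: (7/2)/(1/2) = 7; row 3: entry 0 ≤ 0. Minimum is 16/5 at row 1 (s_1 leaves); pivot element 5.
Divide row 1 by 5; eliminate column x4 from the other rows.
Second iteration: most negative z-row entry is -51/20 in column x1, so x1 enters.
Ratio test on column x1 — row 1: (16/5)/(3/5) = 16/3; row 2: (19/10)/(9/20) = 38/9; row 3: entry 0 ≤ 0. Minimum is 38/9 at row 2 (x2 leaves); pivot element 9/20.
Divide row 2 by 9/20; eliminate column x1 from the other rows.
After both pivots, the entry at constraint row 1, column x3 is 1.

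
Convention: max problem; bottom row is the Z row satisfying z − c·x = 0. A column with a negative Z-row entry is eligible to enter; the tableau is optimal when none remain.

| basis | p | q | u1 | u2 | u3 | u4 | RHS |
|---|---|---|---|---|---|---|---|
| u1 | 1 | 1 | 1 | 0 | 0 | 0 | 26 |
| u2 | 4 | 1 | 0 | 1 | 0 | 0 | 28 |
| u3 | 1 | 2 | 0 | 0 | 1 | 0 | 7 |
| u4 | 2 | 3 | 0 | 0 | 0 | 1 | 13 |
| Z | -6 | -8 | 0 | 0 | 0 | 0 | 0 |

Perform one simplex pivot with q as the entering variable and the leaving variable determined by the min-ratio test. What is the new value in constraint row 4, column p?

Ratio test on column q — row 1: 26/1 = 26; row 2: 28/1 = 28; row 3: 7/2 = 7/2; row 4: 13/3 = 13/3. Minimum is 7/2 at row 3 (u3 leaves); pivot element 2.
Divide row 3 by 2; eliminate column q from the other rows.
Row 4 update in column p: 2 − 3·(1/2) = 1/2.

1/2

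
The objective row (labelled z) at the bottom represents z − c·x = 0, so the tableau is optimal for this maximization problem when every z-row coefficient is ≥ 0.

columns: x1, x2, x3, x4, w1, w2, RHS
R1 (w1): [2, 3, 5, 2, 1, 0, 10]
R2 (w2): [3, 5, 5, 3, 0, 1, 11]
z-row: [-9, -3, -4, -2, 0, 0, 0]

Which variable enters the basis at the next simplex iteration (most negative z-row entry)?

x1

Negative z-row entries: x1: -9, x2: -3, x3: -4, x4: -2.
The most negative is -9 in column x1, so x1 enters.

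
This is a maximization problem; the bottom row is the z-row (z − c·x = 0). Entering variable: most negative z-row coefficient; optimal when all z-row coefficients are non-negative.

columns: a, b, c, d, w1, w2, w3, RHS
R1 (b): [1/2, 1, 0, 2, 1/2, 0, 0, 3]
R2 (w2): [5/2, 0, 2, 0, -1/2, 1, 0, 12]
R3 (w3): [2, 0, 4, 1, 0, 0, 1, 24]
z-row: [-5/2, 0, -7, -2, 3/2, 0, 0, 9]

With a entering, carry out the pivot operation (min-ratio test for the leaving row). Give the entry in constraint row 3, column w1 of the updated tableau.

Ratio test on column a — row 1: 3/(1/2) = 6; row 2: 12/(5/2) = 24/5; row 3: 24/2 = 12. Minimum is 24/5 at row 2 (w2 leaves); pivot element 5/2.
Divide row 2 by 5/2; eliminate column a from the other rows.
Row 3 update in column w1: 0 − 2·(-1/5) = 2/5.

2/5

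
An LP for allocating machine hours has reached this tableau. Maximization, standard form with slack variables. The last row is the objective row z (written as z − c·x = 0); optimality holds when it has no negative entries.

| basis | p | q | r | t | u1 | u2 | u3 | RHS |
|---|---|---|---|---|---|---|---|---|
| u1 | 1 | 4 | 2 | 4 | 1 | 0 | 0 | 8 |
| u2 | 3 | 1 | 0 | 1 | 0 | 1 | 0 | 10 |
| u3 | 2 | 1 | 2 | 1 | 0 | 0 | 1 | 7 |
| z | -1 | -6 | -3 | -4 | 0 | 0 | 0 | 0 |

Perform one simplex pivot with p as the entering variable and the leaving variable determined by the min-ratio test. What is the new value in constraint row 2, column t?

1/3

Ratio test on column p — row 1: 8/1 = 8; row 2: 10/3 = 10/3; row 3: 7/2 = 7/2. Minimum is 10/3 at row 2 (u2 leaves); pivot element 3.
Divide row 2 by 3; eliminate column p from the other rows.
In the new row 2, the t entry is the old entry divided by the pivot: 1/3 = 1/3.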